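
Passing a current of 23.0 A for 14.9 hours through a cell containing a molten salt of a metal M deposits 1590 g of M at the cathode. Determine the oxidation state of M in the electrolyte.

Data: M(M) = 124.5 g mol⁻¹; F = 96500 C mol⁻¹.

Q = I·t = 23.00 A × 53640 s = 1234000 C, so n(e⁻) = 1234000/96500 = 12.78 mol.
n(M) deposited = 1590 / 124.5 = 12.77 mol.
Electrons per atom = n(e⁻)/n(M) = 12.78 / 12.77 = 1.00 ≈ 1, so the ion is M⁺.

+1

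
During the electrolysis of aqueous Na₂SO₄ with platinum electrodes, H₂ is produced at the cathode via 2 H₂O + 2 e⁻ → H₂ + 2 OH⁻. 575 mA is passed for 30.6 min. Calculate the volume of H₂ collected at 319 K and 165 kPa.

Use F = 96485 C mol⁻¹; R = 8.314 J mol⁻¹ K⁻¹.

0.0879 L

Q = I·t = 0.5750 A × 1836.0 s = 1056 C.
n(e⁻) = Q/F = 1056 / 96485 = 0.01094 mol.
2 electrons are transferred per H₂ molecule, so n(H₂) = 0.01094 / 2 = 0.005471 mol.
V = nRT/P = (0.005471 × 8.314 × 319) / (165 × 10³ Pa) = 8.79 × 10⁻⁵ m³ = 0.0879 L.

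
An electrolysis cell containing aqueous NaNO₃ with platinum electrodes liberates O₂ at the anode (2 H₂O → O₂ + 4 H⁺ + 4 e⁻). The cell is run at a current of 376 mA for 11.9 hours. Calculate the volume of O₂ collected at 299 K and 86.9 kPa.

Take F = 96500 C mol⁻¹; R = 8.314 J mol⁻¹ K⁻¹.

Q = I·t = 0.3760 A × 42840 s = 16110 C.
n(e⁻) = Q/F = 16110 / 96500 = 0.1669 mol.
4 electrons are transferred per O₂ molecule, so n(O₂) = 0.1669 / 4 = 0.04173 mol.
V = nRT/P = (0.04173 × 8.314 × 299) / (86.9 × 10³ Pa) = 0.00119 m³ = 1.19 L.

1.19 L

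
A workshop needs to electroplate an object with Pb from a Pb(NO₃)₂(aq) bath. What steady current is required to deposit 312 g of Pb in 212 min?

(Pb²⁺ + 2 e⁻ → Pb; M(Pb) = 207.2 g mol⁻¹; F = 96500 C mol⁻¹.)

n(Pb) = 312 / 207.2 = 1.506 mol.
n(e⁻) = 2 × 1.506 = 3.012 mol.
Q = n(e⁻)·F = 3.012 × 96500 = 290600 C.
I = Q/t = 290600 / 12720 s = 22.8 A.

22.8 A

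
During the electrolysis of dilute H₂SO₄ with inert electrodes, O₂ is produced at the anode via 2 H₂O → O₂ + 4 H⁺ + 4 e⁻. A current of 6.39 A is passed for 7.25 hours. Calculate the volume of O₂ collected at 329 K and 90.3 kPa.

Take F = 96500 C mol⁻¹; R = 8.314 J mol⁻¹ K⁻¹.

13.1 L

Q = I·t = 6.390 A × 26100 s = 166800 C.
n(e⁻) = Q/F = 166800 / 96500 = 1.728 mol.
4 electrons are transferred per O₂ molecule, so n(O₂) = 1.728 / 4 = 0.4321 mol.
V = nRT/P = (0.4321 × 8.314 × 329) / (90.3 × 10³ Pa) = 0.0131 m³ = 13.1 L.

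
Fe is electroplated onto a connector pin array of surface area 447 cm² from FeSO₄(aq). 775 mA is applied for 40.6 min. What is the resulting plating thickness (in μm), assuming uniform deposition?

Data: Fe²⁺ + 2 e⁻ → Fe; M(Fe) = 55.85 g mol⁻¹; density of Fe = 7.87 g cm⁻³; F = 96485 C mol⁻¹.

1.55 μm

Q = I·t = 0.7750 × 2436.0 = 1888 C; n(e⁻) = 0.01957 mol.
n(Fe) = n(e⁻)/2 = 0.009783 mol, so m = 0.009783 × 55.85 = 0.5464 g.
Volume = m/ρ = 0.5464 / 7.87 = 0.06943 cm³.
Thickness = V/A = 0.06943 / 447 = 1.55 × 10⁻⁴ cm = 1.55 μm.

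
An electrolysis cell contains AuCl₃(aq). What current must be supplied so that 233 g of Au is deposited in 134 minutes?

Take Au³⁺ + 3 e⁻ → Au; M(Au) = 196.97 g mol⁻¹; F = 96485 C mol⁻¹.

n(Au) = 233 / 196.97 = 1.183 mol.
n(e⁻) = 3 × 1.183 = 3.549 mol.
Q = n(e⁻)·F = 3.549 × 96485 = 342400 C.
I = Q/t = 342400 / 8040.0 s = 42.6 A.

42.6 A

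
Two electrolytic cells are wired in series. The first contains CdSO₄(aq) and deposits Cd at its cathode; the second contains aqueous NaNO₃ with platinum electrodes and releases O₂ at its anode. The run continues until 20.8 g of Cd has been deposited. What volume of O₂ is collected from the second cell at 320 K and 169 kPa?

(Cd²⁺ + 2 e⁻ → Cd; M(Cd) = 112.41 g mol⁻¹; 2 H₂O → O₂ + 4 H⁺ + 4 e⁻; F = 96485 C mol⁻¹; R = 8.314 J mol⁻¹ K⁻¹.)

n(Cd) = 20.8 / 112.41 = 0.1850 mol, so n(e⁻) = 2 × 0.1850 = 0.3701 mol.
The cells are in series, so the same 0.3701 mol of electrons passes through the second cell.
2 H₂O → O₂ + 4 H⁺ + 4 e⁻ — 4 mol e⁻ per mol O₂, so n(O₂) = 0.3701/4 = 0.09252 mol.
V = nRT/P = (0.09252 × 8.314 × 320) / (169 × 10³) = 0.00146 m³ = 1.46 L.

1.46 L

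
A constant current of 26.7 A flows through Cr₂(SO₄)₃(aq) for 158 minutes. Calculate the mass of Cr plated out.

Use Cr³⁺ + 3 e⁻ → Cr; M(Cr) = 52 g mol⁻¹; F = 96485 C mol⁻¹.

Q = I·t = 26.70 A × 9480.0 s = 253100 C.
n(e⁻) = Q/F = 253100 / 96485 = 2.623 mol.
Cr³⁺ + 3 e⁻ → Cr, so n(Cr) = n(e⁻)/3 = 0.8745 mol.
m = n·M = 0.8745 × 52 = 45.5 g.

45.5 g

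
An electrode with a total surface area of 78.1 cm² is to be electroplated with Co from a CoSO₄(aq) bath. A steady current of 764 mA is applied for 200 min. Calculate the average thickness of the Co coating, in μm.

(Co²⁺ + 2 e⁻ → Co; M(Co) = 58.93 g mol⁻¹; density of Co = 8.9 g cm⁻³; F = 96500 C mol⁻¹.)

Q = I·t = 0.7640 × 12000 = 9168 C; n(e⁻) = 0.09501 mol.
n(Co) = n(e⁻)/2 = 0.04750 mol, so m = 0.04750 × 58.93 = 2.799 g.
Volume = m/ρ = 2.799 / 8.9 = 0.3145 cm³.
Thickness = V/A = 0.3145 / 78.1 = 0.00403 cm = 40.3 μm.

40.3 μm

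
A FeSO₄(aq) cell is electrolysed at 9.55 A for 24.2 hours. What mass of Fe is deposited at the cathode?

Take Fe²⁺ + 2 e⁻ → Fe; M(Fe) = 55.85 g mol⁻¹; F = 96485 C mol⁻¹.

Q = I·t = 9.550 A × 87120 s = 832000 C.
n(e⁻) = Q/F = 832000 / 96485 = 8.623 mol.
Fe²⁺ + 2 e⁻ → Fe, so n(Fe) = n(e⁻)/2 = 4.312 mol.
m = n·M = 4.312 × 55.85 = 241 g.

241 g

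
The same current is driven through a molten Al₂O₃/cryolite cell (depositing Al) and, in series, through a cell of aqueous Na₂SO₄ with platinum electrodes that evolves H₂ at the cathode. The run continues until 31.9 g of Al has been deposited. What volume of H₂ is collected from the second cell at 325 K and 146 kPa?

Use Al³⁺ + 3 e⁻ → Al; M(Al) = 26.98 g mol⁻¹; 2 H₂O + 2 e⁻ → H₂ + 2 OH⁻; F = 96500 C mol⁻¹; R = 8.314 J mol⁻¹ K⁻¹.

n(Al) = 31.9 / 26.98 = 1.182 mol, so n(e⁻) = 3 × 1.182 = 3.547 mol.
The cells are in series, so the same 3.547 mol of electrons passes through the second cell.
2 H₂O + 2 e⁻ → H₂ + 2 OH⁻ — 2 mol e⁻ per mol H₂, so n(H₂) = 3.547/2 = 1.774 mol.
V = nRT/P = (1.774 × 8.314 × 325) / (146 × 10³) = 0.0328 m³ = 32.8 L.

32.8 L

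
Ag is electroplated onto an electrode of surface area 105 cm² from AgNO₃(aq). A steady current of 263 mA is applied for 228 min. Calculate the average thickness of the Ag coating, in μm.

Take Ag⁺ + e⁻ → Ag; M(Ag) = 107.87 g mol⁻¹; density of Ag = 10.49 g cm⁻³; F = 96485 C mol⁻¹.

36.5 μm

Q = I·t = 0.2630 × 13680 = 3598 C; n(e⁻) = 0.03729 mol.
n(Ag) = n(e⁻)/1 = 0.03729 mol, so m = 0.03729 × 107.87 = 4.022 g.
Volume = m/ρ = 4.022 / 10.49 = 0.3834 cm³.
Thickness = V/A = 0.3834 / 105 = 0.00365 cm = 36.5 μm.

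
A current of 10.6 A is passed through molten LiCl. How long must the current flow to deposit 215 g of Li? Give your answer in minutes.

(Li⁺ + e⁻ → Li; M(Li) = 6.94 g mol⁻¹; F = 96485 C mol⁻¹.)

4700 min

n(Li) = m/M = 215 / 6.94 = 30.98 mol.
Each Li atom requires 1 electron, so n(e⁻) = 1 × 30.98 = 30.98 mol.
Q = n(e⁻)·F = 30.98 × 96485 = 2989000 C.
t = Q/I = 2989000 / 10.60 A = 282000 s = 4700 min.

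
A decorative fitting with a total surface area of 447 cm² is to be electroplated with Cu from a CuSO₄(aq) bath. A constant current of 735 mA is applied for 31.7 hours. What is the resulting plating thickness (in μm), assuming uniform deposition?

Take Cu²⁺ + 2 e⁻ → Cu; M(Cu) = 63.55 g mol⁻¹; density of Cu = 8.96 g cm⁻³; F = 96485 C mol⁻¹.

69.0 μm

Q = I·t = 0.7350 × 114120 = 83880 C; n(e⁻) = 0.8693 mol.
n(Cu) = n(e⁻)/2 = 0.4347 mol, so m = 0.4347 × 63.55 = 27.62 g.
Volume = m/ρ = 27.62 / 8.96 = 3.083 cm³.
Thickness = V/A = 3.083 / 447 = 0.00690 cm = 69.0 μm.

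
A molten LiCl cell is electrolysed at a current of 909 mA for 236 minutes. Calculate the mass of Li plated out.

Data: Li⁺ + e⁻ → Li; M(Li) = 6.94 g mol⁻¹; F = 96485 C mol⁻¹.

Q = I·t = 0.9090 A × 14160 s = 12870 C.
n(e⁻) = Q/F = 12870 / 96485 = 0.1334 mol.
Li⁺ + e⁻ → Li, so n(Li) = n(e⁻)/1 = 0.1334 mol.
m = n·M = 0.1334 × 6.94 = 0.926 g.

0.926 g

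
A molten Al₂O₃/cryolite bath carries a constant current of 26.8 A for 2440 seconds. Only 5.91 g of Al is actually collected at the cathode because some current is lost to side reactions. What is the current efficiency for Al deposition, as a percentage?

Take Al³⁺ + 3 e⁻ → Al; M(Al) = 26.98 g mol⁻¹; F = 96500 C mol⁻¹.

Q = I·t = 26.80 × 2440.0 = 65390 C; n(e⁻) = 65390/96500 = 0.6776 mol.
Theoretical n(Al) = n(e⁻)/3 = 0.2259 mol, i.e. m_theo = 0.2259 × 26.98 = 6.094 g.
Efficiency = m_actual / m_theo = 5.91 / 6.094 = 97.0 %.

97.0 %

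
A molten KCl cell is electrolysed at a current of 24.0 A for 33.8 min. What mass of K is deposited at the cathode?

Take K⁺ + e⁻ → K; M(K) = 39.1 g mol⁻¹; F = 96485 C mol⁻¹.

19.7 g

Q = I·t = 24.00 A × 2028.0 s = 48670 C.
n(e⁻) = Q/F = 48670 / 96485 = 0.5045 mol.
K⁺ + e⁻ → K, so n(K) = n(e⁻)/1 = 0.5045 mol.
m = n·M = 0.5045 × 39.1 = 19.7 g.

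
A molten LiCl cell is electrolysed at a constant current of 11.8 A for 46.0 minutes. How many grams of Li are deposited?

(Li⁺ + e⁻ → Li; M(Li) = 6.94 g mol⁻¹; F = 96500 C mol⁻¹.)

Q = I·t = 11.80 A × 2760.0 s = 32570 C.
n(e⁻) = Q/F = 32570 / 96500 = 0.3375 mol.
Li⁺ + e⁻ → Li, so n(Li) = n(e⁻)/1 = 0.3375 mol.
m = n·M = 0.3375 × 6.94 = 2.34 g.

2.34 g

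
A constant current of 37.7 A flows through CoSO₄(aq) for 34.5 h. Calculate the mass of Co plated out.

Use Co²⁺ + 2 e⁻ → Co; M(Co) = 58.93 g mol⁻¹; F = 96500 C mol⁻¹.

Q = I·t = 37.70 A × 124200 s = 4682000 C.
n(e⁻) = Q/F = 4682000 / 96500 = 48.52 mol.
Co²⁺ + 2 e⁻ → Co, so n(Co) = n(e⁻)/2 = 24.26 mol.
m = n·M = 24.26 × 58.93 = 1430 g.

1430 g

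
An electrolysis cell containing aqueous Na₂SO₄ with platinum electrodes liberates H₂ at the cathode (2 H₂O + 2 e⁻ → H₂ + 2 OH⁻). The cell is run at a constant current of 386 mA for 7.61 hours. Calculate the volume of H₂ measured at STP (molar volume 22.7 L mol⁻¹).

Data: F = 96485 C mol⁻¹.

1.24 L

Q = I·t = 0.3860 A × 27396 s = 10570 C.
n(e⁻) = Q/F = 10570 / 96485 = 0.1096 mol.
2 electrons are transferred per H₂ molecule, so n(H₂) = 0.1096 / 2 = 0.05480 mol.
V = n × V_m = 0.05480 × 22.7 = 1.24 L.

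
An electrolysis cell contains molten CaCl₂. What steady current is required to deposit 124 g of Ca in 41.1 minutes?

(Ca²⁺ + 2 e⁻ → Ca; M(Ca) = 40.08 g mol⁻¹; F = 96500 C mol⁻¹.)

n(Ca) = 124 / 40.08 = 3.094 mol.
n(e⁻) = 2 × 3.094 = 6.188 mol.
Q = n(e⁻)·F = 6.188 × 96500 = 597100 C.
I = Q/t = 597100 / 2466.0 s = 242 A.

242 A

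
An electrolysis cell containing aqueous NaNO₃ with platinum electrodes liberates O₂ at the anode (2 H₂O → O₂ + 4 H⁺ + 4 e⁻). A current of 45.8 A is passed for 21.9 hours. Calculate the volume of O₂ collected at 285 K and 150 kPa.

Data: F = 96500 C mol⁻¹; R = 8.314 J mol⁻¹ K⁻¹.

Q = I·t = 45.80 A × 78840 s = 3611000 C.
n(e⁻) = Q/F = 3611000 / 96500 = 37.42 mol.
4 electrons are transferred per O₂ molecule, so n(O₂) = 37.42 / 4 = 9.355 mol.
V = nRT/P = (9.355 × 8.314 × 285) / (150 × 10³ Pa) = 0.148 m³ = 148 L.

148 L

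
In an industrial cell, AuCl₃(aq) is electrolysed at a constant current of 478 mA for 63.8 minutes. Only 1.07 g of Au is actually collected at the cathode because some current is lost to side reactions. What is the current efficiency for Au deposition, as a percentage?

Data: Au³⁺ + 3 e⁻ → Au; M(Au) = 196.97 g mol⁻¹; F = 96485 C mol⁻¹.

Q = I·t = 0.4780 × 3828.0 = 1830 C; n(e⁻) = 1830/96485 = 0.01896 mol.
Theoretical n(Au) = n(e⁻)/3 = 0.006321 mol, i.e. m_theo = 0.006321 × 196.97 = 1.245 g.
Efficiency = m_actual / m_theo = 1.07 / 1.245 = 85.9 %.

85.9 %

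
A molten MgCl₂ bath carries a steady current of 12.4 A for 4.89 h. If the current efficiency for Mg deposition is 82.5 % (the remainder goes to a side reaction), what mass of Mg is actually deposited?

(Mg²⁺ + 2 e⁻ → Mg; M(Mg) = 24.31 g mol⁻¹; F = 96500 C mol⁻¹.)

Q = I·t = 12.40 × 17604 = 218300 C.
n(e⁻) = 218300/96500 = 2.262 mol; theoretically n(Mg) = 2.262/2 = 1.131 mol, m_theo = 27.50 g.
At 82.5 % efficiency, m_actual = 0.825 × 27.50 = 22.7 g.

22.7 g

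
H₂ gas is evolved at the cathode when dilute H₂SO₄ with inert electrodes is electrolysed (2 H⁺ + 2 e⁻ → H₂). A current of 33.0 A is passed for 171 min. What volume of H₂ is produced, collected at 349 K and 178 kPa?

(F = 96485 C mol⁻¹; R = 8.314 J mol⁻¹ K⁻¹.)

Q = I·t = 33.00 A × 10260 s = 338600 C.
n(e⁻) = Q/F = 338600 / 96485 = 3.509 mol.
2 electrons are transferred per H₂ molecule, so n(H₂) = 3.509 / 2 = 1.755 mol.
V = nRT/P = (1.755 × 8.314 × 349) / (178 × 10³ Pa) = 0.0286 m³ = 28.6 L.

28.6 L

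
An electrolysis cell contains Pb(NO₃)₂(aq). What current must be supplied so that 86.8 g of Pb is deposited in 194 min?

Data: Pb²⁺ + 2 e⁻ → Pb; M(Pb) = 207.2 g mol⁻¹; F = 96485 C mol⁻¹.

n(Pb) = 86.8 / 207.2 = 0.4189 mol.
n(e⁻) = 2 × 0.4189 = 0.8378 mol.
Q = n(e⁻)·F = 0.8378 × 96485 = 80840 C.
I = Q/t = 80840 / 11640 s = 6.94 A.

6.94 A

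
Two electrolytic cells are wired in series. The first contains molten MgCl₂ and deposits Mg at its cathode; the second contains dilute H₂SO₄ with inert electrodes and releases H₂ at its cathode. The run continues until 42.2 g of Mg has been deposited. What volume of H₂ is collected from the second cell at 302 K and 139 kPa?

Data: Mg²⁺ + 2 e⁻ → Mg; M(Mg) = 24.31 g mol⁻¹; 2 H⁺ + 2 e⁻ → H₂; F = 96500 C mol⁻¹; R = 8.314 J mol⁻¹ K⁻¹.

n(Mg) = 42.2 / 24.31 = 1.736 mol, so n(e⁻) = 2 × 1.736 = 3.472 mol.
The cells are in series, so the same 3.472 mol of electrons passes through the second cell.
2 H⁺ + 2 e⁻ → H₂ — 2 mol e⁻ per mol H₂, so n(H₂) = 3.472/2 = 1.736 mol.
V = nRT/P = (1.736 × 8.314 × 302) / (139 × 10³) = 0.0314 m³ = 31.4 L.

31.4 L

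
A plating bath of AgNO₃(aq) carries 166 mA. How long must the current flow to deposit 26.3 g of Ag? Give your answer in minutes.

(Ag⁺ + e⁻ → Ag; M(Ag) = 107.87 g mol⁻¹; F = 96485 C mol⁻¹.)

n(Ag) = m/M = 26.3 / 107.87 = 0.2438 mol.
Each Ag atom requires 1 electron, so n(e⁻) = 1 × 0.2438 = 0.2438 mol.
Q = n(e⁻)·F = 0.2438 × 96485 = 23520 C.
t = Q/I = 23520 / 0.1660 A = 141700 s = 2360 min.

2360 min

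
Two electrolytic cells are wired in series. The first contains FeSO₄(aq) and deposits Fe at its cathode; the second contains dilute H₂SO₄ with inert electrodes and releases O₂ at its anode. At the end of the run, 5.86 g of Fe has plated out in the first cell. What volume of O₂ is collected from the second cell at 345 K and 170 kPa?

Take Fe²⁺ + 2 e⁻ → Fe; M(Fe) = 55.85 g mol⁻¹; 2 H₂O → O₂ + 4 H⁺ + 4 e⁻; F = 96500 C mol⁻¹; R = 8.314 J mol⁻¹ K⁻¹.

0.885 L

n(Fe) = 5.86 / 55.85 = 0.1049 mol, so n(e⁻) = 2 × 0.1049 = 0.2098 mol.
The cells are in series, so the same 0.2098 mol of electrons passes through the second cell.
2 H₂O → O₂ + 4 H⁺ + 4 e⁻ — 4 mol e⁻ per mol O₂, so n(O₂) = 0.2098/4 = 0.05246 mol.
V = nRT/P = (0.05246 × 8.314 × 345) / (170 × 10³) = 8.85 × 10⁻⁴ m³ = 0.885 L.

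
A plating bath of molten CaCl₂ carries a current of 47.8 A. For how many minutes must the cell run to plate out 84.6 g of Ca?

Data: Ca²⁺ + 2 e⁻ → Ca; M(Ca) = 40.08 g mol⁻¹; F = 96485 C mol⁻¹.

n(Ca) = m/M = 84.6 / 40.08 = 2.111 mol.
Each Ca atom requires 2 electrons, so n(e⁻) = 2 × 2.111 = 4.222 mol.
Q = n(e⁻)·F = 4.222 × 96485 = 407300 C.
t = Q/I = 407300 / 47.80 A = 8521 s = 142 min.

142 min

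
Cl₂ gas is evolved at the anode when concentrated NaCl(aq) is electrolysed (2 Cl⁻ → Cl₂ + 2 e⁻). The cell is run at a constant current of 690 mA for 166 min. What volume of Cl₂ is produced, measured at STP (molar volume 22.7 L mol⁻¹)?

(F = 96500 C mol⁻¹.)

0.808 L

Q = I·t = 0.6900 A × 9960.0 s = 6872 C.
n(e⁻) = Q/F = 6872 / 96500 = 0.07122 mol.
2 electrons are transferred per Cl₂ molecule, so n(Cl₂) = 0.07122 / 2 = 0.03561 mol.
V = n × V_m = 0.03561 × 22.7 = 0.808 L.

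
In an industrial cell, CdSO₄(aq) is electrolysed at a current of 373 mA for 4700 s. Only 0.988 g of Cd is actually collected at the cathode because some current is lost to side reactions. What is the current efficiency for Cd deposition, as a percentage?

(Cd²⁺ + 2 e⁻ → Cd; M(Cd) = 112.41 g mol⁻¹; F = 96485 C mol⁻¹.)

Q = I·t = 0.3730 × 4700.0 = 1753 C; n(e⁻) = 1753/96485 = 0.01817 mol.
Theoretical n(Cd) = n(e⁻)/2 = 0.009085 mol, i.e. m_theo = 0.009085 × 112.41 = 1.021 g.
Efficiency = m_actual / m_theo = 0.988 / 1.021 = 96.7 %.

96.7 %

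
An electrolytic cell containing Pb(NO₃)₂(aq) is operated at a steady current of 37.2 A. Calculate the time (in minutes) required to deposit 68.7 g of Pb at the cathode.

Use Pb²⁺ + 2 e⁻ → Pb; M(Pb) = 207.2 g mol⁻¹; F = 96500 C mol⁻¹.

28.7 min

n(Pb) = m/M = 68.7 / 207.2 = 0.3316 mol.
Each Pb atom requires 2 electrons, so n(e⁻) = 2 × 0.3316 = 0.6631 mol.
Q = n(e⁻)·F = 0.6631 × 96500 = 63990 C.
t = Q/I = 63990 / 37.20 A = 1720 s = 28.7 min.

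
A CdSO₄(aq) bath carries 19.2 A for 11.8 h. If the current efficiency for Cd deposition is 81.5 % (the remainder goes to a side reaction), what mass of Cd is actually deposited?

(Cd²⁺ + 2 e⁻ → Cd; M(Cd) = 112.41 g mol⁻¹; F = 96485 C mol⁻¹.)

Q = I·t = 19.20 × 42480 = 815600 C.
n(e⁻) = 815600/96485 = 8.453 mol; theoretically n(Cd) = 8.453/2 = 4.227 mol, m_theo = 475.1 g.
At 81.5 % efficiency, m_actual = 0.815 × 475.1 = 387 g.

387 g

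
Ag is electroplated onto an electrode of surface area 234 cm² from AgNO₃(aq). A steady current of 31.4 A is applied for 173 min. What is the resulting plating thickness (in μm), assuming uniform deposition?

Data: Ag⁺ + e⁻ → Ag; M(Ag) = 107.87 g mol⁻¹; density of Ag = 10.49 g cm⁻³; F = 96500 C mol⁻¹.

Q = I·t = 31.40 × 10380 = 325900 C; n(e⁻) = 3.378 mol.
n(Ag) = n(e⁻)/1 = 3.378 mol, so m = 3.378 × 107.87 = 364.3 g.
Volume = m/ρ = 364.3 / 10.49 = 34.73 cm³.
Thickness = V/A = 34.73 / 234 = 0.148 cm = 1480 μm.

1480 μm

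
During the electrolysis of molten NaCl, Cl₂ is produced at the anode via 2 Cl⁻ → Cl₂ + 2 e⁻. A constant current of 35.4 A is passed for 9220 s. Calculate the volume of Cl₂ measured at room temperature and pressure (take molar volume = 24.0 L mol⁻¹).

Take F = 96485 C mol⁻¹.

Q = I·t = 35.40 A × 9220.0 s = 326400 C.
n(e⁻) = Q/F = 326400 / 96485 = 3.383 mol.
2 electrons are transferred per Cl₂ molecule, so n(Cl₂) = 3.383 / 2 = 1.691 mol.
V = n × V_m = 1.691 × 24.0 = 40.6 L.

40.6 L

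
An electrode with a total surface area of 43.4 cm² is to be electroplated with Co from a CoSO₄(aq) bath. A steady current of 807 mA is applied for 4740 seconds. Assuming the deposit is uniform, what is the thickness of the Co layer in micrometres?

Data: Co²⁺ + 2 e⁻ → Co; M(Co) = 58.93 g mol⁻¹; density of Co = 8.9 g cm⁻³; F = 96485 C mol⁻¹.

Q = I·t = 0.8070 × 4740.0 = 3825 C; n(e⁻) = 0.03965 mol.
n(Co) = n(e⁻)/2 = 0.01982 mol, so m = 0.01982 × 58.93 = 1.168 g.
Volume = m/ρ = 1.168 / 8.9 = 0.1313 cm³.
Thickness = V/A = 0.1313 / 43.4 = 0.00302 cm = 30.2 μm.

30.2 μm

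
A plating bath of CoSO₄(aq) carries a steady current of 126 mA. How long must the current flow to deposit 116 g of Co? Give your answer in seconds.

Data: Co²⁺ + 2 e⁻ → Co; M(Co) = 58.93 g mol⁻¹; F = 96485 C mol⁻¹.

3.01 × 10⁶ s

n(Co) = m/M = 116 / 58.93 = 1.968 mol.
Each Co atom requires 2 electrons, so n(e⁻) = 2 × 1.968 = 3.937 mol.
Q = n(e⁻)·F = 3.937 × 96485 = 379800 C.
t = Q/I = 379800 / 0.1260 A = 3015000 s.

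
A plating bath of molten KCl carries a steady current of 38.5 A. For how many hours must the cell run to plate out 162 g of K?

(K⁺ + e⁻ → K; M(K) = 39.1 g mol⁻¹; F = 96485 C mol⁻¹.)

n(K) = m/M = 162 / 39.1 = 4.143 mol.
Each K atom requires 1 electron, so n(e⁻) = 1 × 4.143 = 4.143 mol.
Q = n(e⁻)·F = 4.143 × 96485 = 399800 C.
t = Q/I = 399800 / 38.50 A = 10380 s = 2.88 h.

2.88 h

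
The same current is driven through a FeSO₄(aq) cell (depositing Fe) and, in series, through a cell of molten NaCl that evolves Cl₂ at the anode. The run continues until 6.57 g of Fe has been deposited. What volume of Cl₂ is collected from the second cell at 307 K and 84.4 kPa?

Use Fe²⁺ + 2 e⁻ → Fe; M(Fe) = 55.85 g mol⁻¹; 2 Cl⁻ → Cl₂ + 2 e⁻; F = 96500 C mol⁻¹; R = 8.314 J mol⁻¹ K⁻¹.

3.56 L

n(Fe) = 6.57 / 55.85 = 0.1176 mol, so n(e⁻) = 2 × 0.1176 = 0.2353 mol.
The cells are in series, so the same 0.2353 mol of electrons passes through the second cell.
2 Cl⁻ → Cl₂ + 2 e⁻ — 2 mol e⁻ per mol Cl₂, so n(Cl₂) = 0.2353/2 = 0.1176 mol.
V = nRT/P = (0.1176 × 8.314 × 307) / (84.4 × 10³) = 0.00356 m³ = 3.56 L.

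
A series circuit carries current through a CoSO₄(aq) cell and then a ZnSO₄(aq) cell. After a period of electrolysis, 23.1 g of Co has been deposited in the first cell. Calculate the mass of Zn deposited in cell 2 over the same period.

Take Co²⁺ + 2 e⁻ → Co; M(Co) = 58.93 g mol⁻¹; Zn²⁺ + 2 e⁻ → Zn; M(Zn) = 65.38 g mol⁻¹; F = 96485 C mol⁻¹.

25.6 g

n(Co) = 23.1 / 58.93 = 0.3920 mol.
Since Co²⁺ + 2 e⁻ → Co, n(e⁻) passed = 2 × 0.3920 = 0.7840 mol.
Cells in series carry the same charge, so the same 0.7840 mol of electrons passes through cell 2.
Zn²⁺ + 2 e⁻ → Zn, so n(Zn) = 0.7840 / 2 = 0.3920 mol.
m(Zn) = 0.3920 × 65.38 = 25.6 g.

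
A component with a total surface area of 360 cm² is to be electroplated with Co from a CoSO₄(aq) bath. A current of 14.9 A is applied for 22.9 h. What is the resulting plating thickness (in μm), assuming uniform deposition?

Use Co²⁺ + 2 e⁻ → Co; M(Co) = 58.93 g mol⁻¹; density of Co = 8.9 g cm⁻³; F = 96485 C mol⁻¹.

Q = I·t = 14.90 × 82440 = 1228000 C; n(e⁻) = 12.73 mol.
n(Co) = n(e⁻)/2 = 6.366 mol, so m = 6.366 × 58.93 = 375.1 g.
Volume = m/ρ = 375.1 / 8.9 = 42.15 cm³.
Thickness = V/A = 42.15 / 360 = 0.117 cm = 1170 μm.

1170 μm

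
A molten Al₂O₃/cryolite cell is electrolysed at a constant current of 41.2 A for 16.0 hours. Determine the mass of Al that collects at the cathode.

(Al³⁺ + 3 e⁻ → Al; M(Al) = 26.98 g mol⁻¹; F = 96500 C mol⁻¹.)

Q = I·t = 41.20 A × 57600 s = 2373000 C.
n(e⁻) = Q/F = 2373000 / 96500 = 24.59 mol.
Al³⁺ + 3 e⁻ → Al, so n(Al) = n(e⁻)/3 = 8.197 mol.
m = n·M = 8.197 × 26.98 = 221 g.

221 g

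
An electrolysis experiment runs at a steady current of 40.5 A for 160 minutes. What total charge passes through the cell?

Q = I·t = 40.50 A × 9600.0 s = 3.89 × 10⁵ C.

3.89 × 10⁵ C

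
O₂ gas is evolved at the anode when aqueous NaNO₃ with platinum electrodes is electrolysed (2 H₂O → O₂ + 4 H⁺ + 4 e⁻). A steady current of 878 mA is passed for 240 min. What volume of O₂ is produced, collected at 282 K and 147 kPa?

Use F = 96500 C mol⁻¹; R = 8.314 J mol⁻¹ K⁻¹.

Q = I·t = 0.8780 A × 14400 s = 12640 C.
n(e⁻) = Q/F = 12640 / 96500 = 0.1310 mol.
4 electrons are transferred per O₂ molecule, so n(O₂) = 0.1310 / 4 = 0.03275 mol.
V = nRT/P = (0.03275 × 8.314 × 282) / (147 × 10³ Pa) = 5.22 × 10⁻⁴ m³ = 0.522 L.

0.522 L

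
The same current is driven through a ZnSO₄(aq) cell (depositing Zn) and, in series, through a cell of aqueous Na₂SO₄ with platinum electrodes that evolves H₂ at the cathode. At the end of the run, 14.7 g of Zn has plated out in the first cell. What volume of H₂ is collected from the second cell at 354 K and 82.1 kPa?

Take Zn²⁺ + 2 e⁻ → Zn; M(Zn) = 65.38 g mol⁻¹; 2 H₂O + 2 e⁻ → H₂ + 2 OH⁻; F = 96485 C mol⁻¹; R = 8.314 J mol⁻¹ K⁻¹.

8.06 L

n(Zn) = 14.7 / 65.38 = 0.2248 mol, so n(e⁻) = 2 × 0.2248 = 0.4497 mol.
The cells are in series, so the same 0.4497 mol of electrons passes through the second cell.
2 H₂O + 2 e⁻ → H₂ + 2 OH⁻ — 2 mol e⁻ per mol H₂, so n(H₂) = 0.4497/2 = 0.2248 mol.
V = nRT/P = (0.2248 × 8.314 × 354) / (82.1 × 10³) = 0.00806 m³ = 8.06 L.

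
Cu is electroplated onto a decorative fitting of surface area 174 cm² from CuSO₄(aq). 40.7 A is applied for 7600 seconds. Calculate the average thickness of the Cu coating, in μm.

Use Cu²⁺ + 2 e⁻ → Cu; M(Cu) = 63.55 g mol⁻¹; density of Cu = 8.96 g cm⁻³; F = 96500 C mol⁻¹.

653 μm

Q = I·t = 40.70 × 7600.0 = 309300 C; n(e⁻) = 3.205 mol.
n(Cu) = n(e⁻)/2 = 1.603 mol, so m = 1.603 × 63.55 = 101.9 g.
Volume = m/ρ = 101.9 / 8.96 = 11.37 cm³.
Thickness = V/A = 11.37 / 174 = 0.0653 cm = 653 μm.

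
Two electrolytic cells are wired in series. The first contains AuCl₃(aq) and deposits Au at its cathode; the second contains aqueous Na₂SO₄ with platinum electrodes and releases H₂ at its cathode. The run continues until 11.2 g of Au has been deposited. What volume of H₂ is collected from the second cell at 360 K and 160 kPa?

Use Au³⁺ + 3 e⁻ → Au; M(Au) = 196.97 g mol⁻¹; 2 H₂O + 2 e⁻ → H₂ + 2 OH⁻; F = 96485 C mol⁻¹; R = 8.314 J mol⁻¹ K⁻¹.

n(Au) = 11.2 / 196.97 = 0.05686 mol, so n(e⁻) = 3 × 0.05686 = 0.1706 mol.
The cells are in series, so the same 0.1706 mol of electrons passes through the second cell.
2 H₂O + 2 e⁻ → H₂ + 2 OH⁻ — 2 mol e⁻ per mol H₂, so n(H₂) = 0.1706/2 = 0.08529 mol.
V = nRT/P = (0.08529 × 8.314 × 360) / (160 × 10³) = 0.00160 m³ = 1.60 L.

1.60 L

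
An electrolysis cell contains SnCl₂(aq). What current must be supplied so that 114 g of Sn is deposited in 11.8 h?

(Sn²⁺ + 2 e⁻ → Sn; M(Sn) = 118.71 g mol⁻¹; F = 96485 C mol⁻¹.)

4.36 A

n(Sn) = 114 / 118.71 = 0.9603 mol.
n(e⁻) = 2 × 0.9603 = 1.921 mol.
Q = n(e⁻)·F = 1.921 × 96485 = 185300 C.
I = Q/t = 185300 / 42480 s = 4.36 A.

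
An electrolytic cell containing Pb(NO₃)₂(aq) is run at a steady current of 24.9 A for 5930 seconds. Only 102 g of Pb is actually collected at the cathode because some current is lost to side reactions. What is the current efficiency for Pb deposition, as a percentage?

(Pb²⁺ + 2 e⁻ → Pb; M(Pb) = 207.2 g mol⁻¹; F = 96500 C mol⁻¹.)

64.3 %

Q = I·t = 24.90 × 5930.0 = 147700 C; n(e⁻) = 147700/96500 = 1.530 mol.
Theoretical n(Pb) = n(e⁻)/2 = 0.7651 mol, i.e. m_theo = 0.7651 × 207.2 = 158.5 g.
Efficiency = m_actual / m_theo = 102 / 158.5 = 64.3 %.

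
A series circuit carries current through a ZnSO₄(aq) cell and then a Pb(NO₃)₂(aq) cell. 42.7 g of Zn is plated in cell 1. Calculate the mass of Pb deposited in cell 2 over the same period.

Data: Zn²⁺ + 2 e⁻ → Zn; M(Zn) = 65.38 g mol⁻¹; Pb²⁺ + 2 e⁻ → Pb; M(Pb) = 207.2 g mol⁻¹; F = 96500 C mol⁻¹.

n(Zn) = 42.7 / 65.38 = 0.6531 mol.
Since Zn²⁺ + 2 e⁻ → Zn, n(e⁻) passed = 2 × 0.6531 = 1.306 mol.
Cells in series carry the same charge, so the same 1.306 mol of electrons passes through cell 2.
Pb²⁺ + 2 e⁻ → Pb, so n(Pb) = 1.306 / 2 = 0.6531 mol.
m(Pb) = 0.6531 × 207.2 = 135 g.

135 g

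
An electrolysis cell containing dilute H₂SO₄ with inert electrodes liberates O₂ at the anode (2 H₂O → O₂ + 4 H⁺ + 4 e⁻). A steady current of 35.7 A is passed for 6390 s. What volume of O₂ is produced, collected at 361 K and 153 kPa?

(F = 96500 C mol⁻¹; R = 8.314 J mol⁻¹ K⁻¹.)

Q = I·t = 35.70 A × 6390.0 s = 228100 C.
n(e⁻) = Q/F = 228100 / 96500 = 2.364 mol.
4 electrons are transferred per O₂ molecule, so n(O₂) = 2.364 / 4 = 0.5910 mol.
V = nRT/P = (0.5910 × 8.314 × 361) / (153 × 10³ Pa) = 0.0116 m³ = 11.6 L.

11.6 L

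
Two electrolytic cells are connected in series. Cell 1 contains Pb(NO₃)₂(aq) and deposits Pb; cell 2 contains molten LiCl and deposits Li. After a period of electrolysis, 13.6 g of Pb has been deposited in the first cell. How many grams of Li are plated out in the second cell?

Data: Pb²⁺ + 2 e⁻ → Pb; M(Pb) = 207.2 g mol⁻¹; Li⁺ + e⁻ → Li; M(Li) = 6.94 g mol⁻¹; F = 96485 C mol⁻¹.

0.911 g

n(Pb) = 13.6 / 207.2 = 0.06564 mol.
Since Pb²⁺ + 2 e⁻ → Pb, n(e⁻) passed = 2 × 0.06564 = 0.1313 mol.
Cells in series carry the same charge, so the same 0.1313 mol of electrons passes through cell 2.
Li⁺ + e⁻ → Li, so n(Li) = 0.1313 / 1 = 0.1313 mol.
m(Li) = 0.1313 × 6.94 = 0.911 g.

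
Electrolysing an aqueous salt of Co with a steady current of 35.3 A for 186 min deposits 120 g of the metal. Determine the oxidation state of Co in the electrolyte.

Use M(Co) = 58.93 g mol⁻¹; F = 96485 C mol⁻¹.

+2

Q = I·t = 35.30 A × 11160 s = 393900 C, so n(e⁻) = 393900/96485 = 4.083 mol.
n(Co) deposited = 120 / 58.93 = 2.036 mol.
Electrons per atom = n(e⁻)/n(Co) = 4.083 / 2.036 = 2.01 ≈ 2, so the ion is Co²⁺.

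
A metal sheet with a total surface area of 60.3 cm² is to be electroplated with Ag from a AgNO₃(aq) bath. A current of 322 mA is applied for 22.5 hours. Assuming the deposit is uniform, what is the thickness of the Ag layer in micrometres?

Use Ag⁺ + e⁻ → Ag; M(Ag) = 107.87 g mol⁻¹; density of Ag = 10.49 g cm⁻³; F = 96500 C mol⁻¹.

461 μm

Q = I·t = 0.3220 × 81000 = 26080 C; n(e⁻) = 0.2703 mol.
n(Ag) = n(e⁻)/1 = 0.2703 mol, so m = 0.2703 × 107.87 = 29.16 g.
Volume = m/ρ = 29.16 / 10.49 = 2.779 cm³.
Thickness = V/A = 2.779 / 60.3 = 0.0461 cm = 461 μm.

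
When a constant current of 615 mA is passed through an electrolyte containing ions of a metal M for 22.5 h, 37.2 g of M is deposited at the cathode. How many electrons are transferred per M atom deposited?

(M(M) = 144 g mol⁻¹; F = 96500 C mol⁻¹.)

2

Q = I·t = 0.6150 A × 81000 s = 49820 C, so n(e⁻) = 49820/96500 = 0.5162 mol.
n(M) deposited = 37.2 / 144 = 0.2583 mol.
Electrons per atom = n(e⁻)/n(M) = 0.5162 / 0.2583 = 2.00 ≈ 2, so the ion is M²⁺.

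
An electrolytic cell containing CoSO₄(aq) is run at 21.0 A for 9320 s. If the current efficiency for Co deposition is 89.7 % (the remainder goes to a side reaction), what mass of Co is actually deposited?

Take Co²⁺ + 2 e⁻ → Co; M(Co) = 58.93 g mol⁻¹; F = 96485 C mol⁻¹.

Q = I·t = 21.00 × 9320.0 = 195700 C.
n(e⁻) = 195700/96485 = 2.029 mol; theoretically n(Co) = 2.029/2 = 1.014 mol, m_theo = 59.77 g.
At 89.7 % efficiency, m_actual = 0.897 × 59.77 = 53.6 g.

53.6 g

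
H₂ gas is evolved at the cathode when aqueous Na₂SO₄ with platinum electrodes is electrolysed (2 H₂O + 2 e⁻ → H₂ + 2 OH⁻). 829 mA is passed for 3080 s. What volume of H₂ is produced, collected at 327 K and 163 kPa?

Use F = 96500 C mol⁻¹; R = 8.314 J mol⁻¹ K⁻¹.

0.221 L

Q = I·t = 0.8290 A × 3080.0 s = 2553 C.
n(e⁻) = Q/F = 2553 / 96500 = 0.02646 mol.
2 electrons are transferred per H₂ molecule, so n(H₂) = 0.02646 / 2 = 0.01323 mol.
V = nRT/P = (0.01323 × 8.314 × 327) / (163 × 10³ Pa) = 2.21 × 10⁻⁴ m³ = 0.221 L.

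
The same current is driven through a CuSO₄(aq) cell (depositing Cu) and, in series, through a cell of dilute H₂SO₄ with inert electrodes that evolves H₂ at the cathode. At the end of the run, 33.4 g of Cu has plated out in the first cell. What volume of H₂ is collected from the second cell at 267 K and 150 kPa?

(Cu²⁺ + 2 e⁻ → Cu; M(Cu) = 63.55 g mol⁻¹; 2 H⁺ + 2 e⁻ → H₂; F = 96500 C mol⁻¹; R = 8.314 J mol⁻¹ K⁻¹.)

7.78 L

n(Cu) = 33.4 / 63.55 = 0.5256 mol, so n(e⁻) = 2 × 0.5256 = 1.051 mol.
The cells are in series, so the same 1.051 mol of electrons passes through the second cell.
2 H⁺ + 2 e⁻ → H₂ — 2 mol e⁻ per mol H₂, so n(H₂) = 1.051/2 = 0.5256 mol.
V = nRT/P = (0.5256 × 8.314 × 267) / (150 × 10³) = 0.00778 m³ = 7.78 L.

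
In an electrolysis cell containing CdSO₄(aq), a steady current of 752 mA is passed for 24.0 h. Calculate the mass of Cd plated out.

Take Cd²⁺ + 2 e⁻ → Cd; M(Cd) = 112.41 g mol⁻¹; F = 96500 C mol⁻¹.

Q = I·t = 0.7520 A × 86400 s = 64970 C.
n(e⁻) = Q/F = 64970 / 96500 = 0.6733 mol.
Cd²⁺ + 2 e⁻ → Cd, so n(Cd) = n(e⁻)/2 = 0.3366 mol.
m = n·M = 0.3366 × 112.41 = 37.8 g.

37.8 g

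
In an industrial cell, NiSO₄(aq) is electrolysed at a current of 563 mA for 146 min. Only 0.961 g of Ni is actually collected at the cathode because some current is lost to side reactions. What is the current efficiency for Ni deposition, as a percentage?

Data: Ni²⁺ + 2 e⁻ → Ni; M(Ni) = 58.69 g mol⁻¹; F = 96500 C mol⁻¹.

Q = I·t = 0.5630 × 8760.0 = 4932 C; n(e⁻) = 4932/96500 = 0.05111 mol.
Theoretical n(Ni) = n(e⁻)/2 = 0.02555 mol, i.e. m_theo = 0.02555 × 58.69 = 1.500 g.
Efficiency = m_actual / m_theo = 0.961 / 1.500 = 64.1 %.

64.1 %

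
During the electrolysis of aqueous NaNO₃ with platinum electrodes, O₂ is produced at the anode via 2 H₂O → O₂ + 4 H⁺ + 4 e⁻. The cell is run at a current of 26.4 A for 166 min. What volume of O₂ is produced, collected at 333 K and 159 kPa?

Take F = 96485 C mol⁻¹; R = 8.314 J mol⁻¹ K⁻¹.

Q = I·t = 26.40 A × 9960.0 s = 262900 C.
n(e⁻) = Q/F = 262900 / 96485 = 2.725 mol.
4 electrons are transferred per O₂ molecule, so n(O₂) = 2.725 / 4 = 0.6813 mol.
V = nRT/P = (0.6813 × 8.314 × 333) / (159 × 10³ Pa) = 0.0119 m³ = 11.9 L.

11.9 L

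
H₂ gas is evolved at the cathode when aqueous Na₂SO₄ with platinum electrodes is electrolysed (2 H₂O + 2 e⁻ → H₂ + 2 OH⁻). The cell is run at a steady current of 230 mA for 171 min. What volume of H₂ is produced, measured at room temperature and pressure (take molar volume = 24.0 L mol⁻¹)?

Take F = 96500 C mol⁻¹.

Q = I·t = 0.2300 A × 10260 s = 2360 C.
n(e⁻) = Q/F = 2360 / 96500 = 0.02445 mol.
2 electrons are transferred per H₂ molecule, so n(H₂) = 0.02445 / 2 = 0.01223 mol.
V = n × V_m = 0.01223 × 24.0 = 0.293 L.

0.293 L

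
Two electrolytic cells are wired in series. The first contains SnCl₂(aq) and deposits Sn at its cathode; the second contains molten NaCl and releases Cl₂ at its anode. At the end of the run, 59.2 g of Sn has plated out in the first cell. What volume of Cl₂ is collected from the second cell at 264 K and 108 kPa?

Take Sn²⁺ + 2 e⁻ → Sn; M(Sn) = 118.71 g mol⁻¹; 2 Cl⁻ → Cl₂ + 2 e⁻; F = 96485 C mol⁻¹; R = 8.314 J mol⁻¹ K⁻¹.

10.1 L

n(Sn) = 59.2 / 118.71 = 0.4987 mol, so n(e⁻) = 2 × 0.4987 = 0.9974 mol.
The cells are in series, so the same 0.9974 mol of electrons passes through the second cell.
2 Cl⁻ → Cl₂ + 2 e⁻ — 2 mol e⁻ per mol Cl₂, so n(Cl₂) = 0.9974/2 = 0.4987 mol.
V = nRT/P = (0.4987 × 8.314 × 264) / (108 × 10³) = 0.0101 m³ = 10.1 L.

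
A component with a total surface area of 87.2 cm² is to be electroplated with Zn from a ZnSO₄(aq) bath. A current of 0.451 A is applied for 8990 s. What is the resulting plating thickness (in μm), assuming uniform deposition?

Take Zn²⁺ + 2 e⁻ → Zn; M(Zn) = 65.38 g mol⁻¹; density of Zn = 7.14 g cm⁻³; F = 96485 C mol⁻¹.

22.1 μm

Q = I·t = 0.4510 × 8990.0 = 4054 C; n(e⁻) = 0.04202 mol.
n(Zn) = n(e⁻)/2 = 0.02101 mol, so m = 0.02101 × 65.38 = 1.374 g.
Volume = m/ρ = 1.374 / 7.14 = 0.1924 cm³.
Thickness = V/A = 0.1924 / 87.2 = 0.00221 cm = 22.1 μm.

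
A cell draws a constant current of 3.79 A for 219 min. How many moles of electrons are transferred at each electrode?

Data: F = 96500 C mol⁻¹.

0.516 mol

Q = I·t = 3.790 A × 13140 s = 49800 C.
n(e⁻) = Q/F = 49800 / 96500 = 0.516 mol.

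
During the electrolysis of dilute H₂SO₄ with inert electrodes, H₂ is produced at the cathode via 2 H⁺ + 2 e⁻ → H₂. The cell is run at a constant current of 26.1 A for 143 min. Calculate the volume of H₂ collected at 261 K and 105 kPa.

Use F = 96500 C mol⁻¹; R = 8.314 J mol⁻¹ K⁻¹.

Q = I·t = 26.10 A × 8580.0 s = 223900 C.
n(e⁻) = Q/F = 223900 / 96500 = 2.321 mol.
2 electrons are transferred per H₂ molecule, so n(H₂) = 2.321 / 2 = 1.160 mol.
V = nRT/P = (1.160 × 8.314 × 261) / (105 × 10³ Pa) = 0.0240 m³ = 24.0 L.

24.0 L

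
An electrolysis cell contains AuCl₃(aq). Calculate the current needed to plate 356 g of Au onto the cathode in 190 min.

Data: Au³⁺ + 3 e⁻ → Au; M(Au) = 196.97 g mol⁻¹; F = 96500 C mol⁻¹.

n(Au) = 356 / 196.97 = 1.807 mol.
n(e⁻) = 3 × 1.807 = 5.422 mol.
Q = n(e⁻)·F = 5.422 × 96500 = 523200 C.
I = Q/t = 523200 / 11400 s = 45.9 A.

45.9 A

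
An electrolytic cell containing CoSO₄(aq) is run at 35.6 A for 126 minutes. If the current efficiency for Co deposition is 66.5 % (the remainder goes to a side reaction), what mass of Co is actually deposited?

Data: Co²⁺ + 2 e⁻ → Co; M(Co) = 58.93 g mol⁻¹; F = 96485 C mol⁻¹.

54.7 g

Q = I·t = 35.60 × 7560.0 = 269100 C.
n(e⁻) = 269100/96485 = 2.789 mol; theoretically n(Co) = 2.789/2 = 1.395 mol, m_theo = 82.19 g.
At 66.5 % efficiency, m_actual = 0.665 × 82.19 = 54.7 g.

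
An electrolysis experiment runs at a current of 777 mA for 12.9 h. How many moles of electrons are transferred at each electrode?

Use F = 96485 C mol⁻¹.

Q = I·t = 0.7770 A × 46440 s = 36080 C.
n(e⁻) = Q/F = 36080 / 96485 = 0.374 mol.

0.374 mol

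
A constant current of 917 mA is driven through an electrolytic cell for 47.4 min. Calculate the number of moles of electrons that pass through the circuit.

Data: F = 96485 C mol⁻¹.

Q = I·t = 0.9170 A × 2844.0 s = 2608 C.
n(e⁻) = Q/F = 2608 / 96485 = 0.0270 mol.

0.0270 mol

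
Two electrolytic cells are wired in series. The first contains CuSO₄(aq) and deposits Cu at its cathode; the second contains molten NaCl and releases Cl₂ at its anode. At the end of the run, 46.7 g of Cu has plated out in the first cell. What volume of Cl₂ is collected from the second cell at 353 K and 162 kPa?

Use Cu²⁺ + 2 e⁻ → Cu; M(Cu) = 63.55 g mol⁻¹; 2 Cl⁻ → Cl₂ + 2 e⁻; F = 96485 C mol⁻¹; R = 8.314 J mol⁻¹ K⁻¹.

n(Cu) = 46.7 / 63.55 = 0.7349 mol, so n(e⁻) = 2 × 0.7349 = 1.470 mol.
The cells are in series, so the same 1.470 mol of electrons passes through the second cell.
2 Cl⁻ → Cl₂ + 2 e⁻ — 2 mol e⁻ per mol Cl₂, so n(Cl₂) = 1.470/2 = 0.7349 mol.
V = nRT/P = (0.7349 × 8.314 × 353) / (162 × 10³) = 0.0133 m³ = 13.3 L.

13.3 L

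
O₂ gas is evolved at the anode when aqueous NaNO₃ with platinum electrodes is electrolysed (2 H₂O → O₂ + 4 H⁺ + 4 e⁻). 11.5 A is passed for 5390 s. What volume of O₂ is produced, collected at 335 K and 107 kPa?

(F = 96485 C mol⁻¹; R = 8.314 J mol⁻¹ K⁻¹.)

4.18 L

Q = I·t = 11.50 A × 5390.0 s = 61980 C.
n(e⁻) = Q/F = 61980 / 96485 = 0.6424 mol.
4 electrons are transferred per O₂ molecule, so n(O₂) = 0.6424 / 4 = 0.1606 mol.
V = nRT/P = (0.1606 × 8.314 × 335) / (107 × 10³ Pa) = 0.00418 m³ = 4.18 L.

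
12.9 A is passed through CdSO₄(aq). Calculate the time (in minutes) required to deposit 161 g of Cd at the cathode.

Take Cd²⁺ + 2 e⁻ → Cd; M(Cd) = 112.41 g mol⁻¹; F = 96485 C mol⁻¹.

357 min

n(Cd) = m/M = 161 / 112.41 = 1.432 mol.
Each Cd atom requires 2 electrons, so n(e⁻) = 2 × 1.432 = 2.865 mol.
Q = n(e⁻)·F = 2.865 × 96485 = 276400 C.
t = Q/I = 276400 / 12.90 A = 21430 s = 357 min.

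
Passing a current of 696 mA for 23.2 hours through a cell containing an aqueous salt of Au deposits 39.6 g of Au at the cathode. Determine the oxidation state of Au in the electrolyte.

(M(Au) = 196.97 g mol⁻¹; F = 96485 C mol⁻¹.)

Q = I·t = 0.6960 A × 83520 s = 58130 C, so n(e⁻) = 58130/96485 = 0.6025 mol.
n(Au) deposited = 39.6 / 196.97 = 0.2010 mol.
Electrons per atom = n(e⁻)/n(Au) = 0.6025 / 0.2010 = 3.00 ≈ 3, so the ion is Au³⁺.

+3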